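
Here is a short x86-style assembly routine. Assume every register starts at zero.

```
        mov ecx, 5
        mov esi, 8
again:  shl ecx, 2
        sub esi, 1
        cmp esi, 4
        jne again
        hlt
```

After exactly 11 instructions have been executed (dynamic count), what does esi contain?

6

after mov ecx, 5: ecx=5
after mov esi, 8: esi=8
after shl ecx, 2: ecx=5<<2=20
after sub esi, 1: esi=8-1=7
cmp esi, 4  (cmp 7,4)
jne again: taken
after shl ecx, 2: ecx=20<<2=80
after sub esi, 1: esi=7-1=6
cmp esi, 4  (cmp 6,4)
jne again: taken
after shl ecx, 2: ecx=80<<2=320
After step 11: esi = 6.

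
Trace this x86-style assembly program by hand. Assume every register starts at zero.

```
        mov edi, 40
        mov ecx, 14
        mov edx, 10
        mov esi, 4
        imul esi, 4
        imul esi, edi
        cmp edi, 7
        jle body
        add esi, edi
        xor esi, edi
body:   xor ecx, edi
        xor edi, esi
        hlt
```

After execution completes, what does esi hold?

after mov edi, 40: edi=40
after mov ecx, 14: ecx=14
after mov edx, 10: edx=10
after mov esi, 4: esi=4
after imul esi, 4: esi=4*4=16
after imul esi, edi: esi=16*40=640
cmp edi, 7  (cmp 40,7)
jle body: not taken
after add esi, edi: esi=640+40=680
after xor esi, edi: esi=680^40=640
after xor ecx, edi: ecx=14^40=38
after xor edi, esi: edi=40^640=680
halt.

640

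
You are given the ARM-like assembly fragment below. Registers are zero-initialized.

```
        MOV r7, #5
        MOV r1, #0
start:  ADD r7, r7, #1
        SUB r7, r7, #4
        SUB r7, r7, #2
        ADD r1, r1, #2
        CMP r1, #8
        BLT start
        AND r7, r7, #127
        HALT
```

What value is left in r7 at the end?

r7=5
r1=0
r7=5+1=6
r7=6-4=2
r7=2-2=0
r1=0+2=2
CMP r1, #8  (cmp 2,8)
BLT start: taken
r7=0+1=1
r7=1-4=-3
r7=(-3)-2=-5
r1=2+2=4
CMP r1, #8  (cmp 4,8)
BLT start: taken
r7=(-5)+1=-4
r7=(-4)-4=-8
r7=(-8)-2=-10
r1=4+2=6
CMP r1, #8  (cmp 6,8)
BLT start: taken
r7=(-10)+1=-9
r7=(-9)-4=-13
r7=(-13)-2=-15
r1=6+2=8
CMP r1, #8  (cmp 8,8)
BLT start: not taken
r7=(-15)&127=113
halt.

113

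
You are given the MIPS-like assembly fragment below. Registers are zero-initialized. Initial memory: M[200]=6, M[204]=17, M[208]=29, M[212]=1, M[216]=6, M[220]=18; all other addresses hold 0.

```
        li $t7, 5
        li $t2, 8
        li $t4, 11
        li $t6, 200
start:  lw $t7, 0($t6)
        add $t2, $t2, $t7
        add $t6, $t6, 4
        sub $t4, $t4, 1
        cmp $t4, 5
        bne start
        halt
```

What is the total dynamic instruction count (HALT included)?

41

after li $t7, 5: $t7=5
after li $t2, 8: $t2=8
after li $t4, 11: $t4=11
after li $t6, 200: $t6=200
after lw $t7, 0($t6): $t7=M[200]=6
after add $t2, $t2, $t7: $t2=8+6=14
after add $t6, $t6, 4: $t6=200+4=204
after sub $t4, $t4, 1: $t4=11-1=10
cmp $t4, 5  (cmp 10,5)
bne start: taken
after lw $t7, 0($t6): $t7=M[204]=17
after add $t2, $t2, $t7: $t2=14+17=31
after add $t6, $t6, 4: $t6=204+4=208
after sub $t4, $t4, 1: $t4=10-1=9
cmp $t4, 5  (cmp 9,5)
bne start: taken
after lw $t7, 0($t6): $t7=M[208]=29
after add $t2, $t2, $t7: $t2=31+29=60
after add $t6, $t6, 4: $t6=208+4=212
after sub $t4, $t4, 1: $t4=9-1=8
cmp $t4, 5  (cmp 8,5)
bne start: taken
after lw $t7, 0($t6): $t7=M[212]=1
after add $t2, $t2, $t7: $t2=60+1=61
after add $t6, $t6, 4: $t6=212+4=216
after sub $t4, $t4, 1: $t4=8-1=7
cmp $t4, 5  (cmp 7,5)
bne start: taken
after lw $t7, 0($t6): $t7=M[216]=6
after add $t2, $t2, $t7: $t2=61+6=67
after add $t6, $t6, 4: $t6=216+4=220
after sub $t4, $t4, 1: $t4=7-1=6
cmp $t4, 5  (cmp 6,5)
bne start: taken
after lw $t7, 0($t6): $t7=M[220]=18
after add $t2, $t2, $t7: $t2=67+18=85
after add $t6, $t6, 4: $t6=220+4=224
after sub $t4, $t4, 1: $t4=6-1=5
cmp $t4, 5  (cmp 5,5)
bne start: not taken
halt.
Total executed instructions: 41.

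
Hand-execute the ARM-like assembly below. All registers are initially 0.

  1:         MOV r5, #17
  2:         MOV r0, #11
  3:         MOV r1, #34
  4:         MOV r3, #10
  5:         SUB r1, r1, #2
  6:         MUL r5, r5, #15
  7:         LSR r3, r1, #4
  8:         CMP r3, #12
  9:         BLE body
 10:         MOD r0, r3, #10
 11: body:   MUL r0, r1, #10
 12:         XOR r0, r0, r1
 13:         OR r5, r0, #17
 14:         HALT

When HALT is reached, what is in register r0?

352

MOV r5, #17 → r5=17
MOV r0, #11 → r0=11
MOV r1, #34 → r1=34
MOV r3, #10 → r3=10
SUB r1, r1, #2 → r1=34-2=32
MUL r5, r5, #15 → r5=17*15=255
LSR r3, r1, #4 → r3=32>>4=2
CMP r3, #12  (cmp 2,12)
BLE body: taken
MUL r0, r1, #10 → r0=32*10=320
XOR r0, r0, r1 → r0=320^32=352
OR r5, r0, #17 → r5=352|17=369
halt.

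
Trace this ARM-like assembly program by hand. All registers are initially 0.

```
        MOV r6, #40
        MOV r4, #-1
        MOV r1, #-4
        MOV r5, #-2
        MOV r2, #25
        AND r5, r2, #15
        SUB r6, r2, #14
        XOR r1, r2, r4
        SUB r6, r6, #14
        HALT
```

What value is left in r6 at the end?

r6=40
r4=-1
r1=-4
r5=-2
r2=25
r5=25&15=9
r6=25-14=11
r1=25^(-1)=-26
r6=11-14=-3
halt.

-3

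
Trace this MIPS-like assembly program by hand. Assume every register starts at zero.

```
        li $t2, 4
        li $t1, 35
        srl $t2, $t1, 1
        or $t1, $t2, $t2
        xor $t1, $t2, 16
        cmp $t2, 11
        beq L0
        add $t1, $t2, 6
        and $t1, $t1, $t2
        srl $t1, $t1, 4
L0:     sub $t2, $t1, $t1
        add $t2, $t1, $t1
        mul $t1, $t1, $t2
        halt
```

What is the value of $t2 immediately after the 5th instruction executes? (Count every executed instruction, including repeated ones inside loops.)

li $t2, 4 → $t2=4
li $t1, 35 → $t1=35
srl $t2, $t1, 1 → $t2=35>>1=17
or $t1, $t2, $t2 → $t1=17|17=17
xor $t1, $t2, 16 → $t1=17^16=1
After step 5: $t2 = 17.

17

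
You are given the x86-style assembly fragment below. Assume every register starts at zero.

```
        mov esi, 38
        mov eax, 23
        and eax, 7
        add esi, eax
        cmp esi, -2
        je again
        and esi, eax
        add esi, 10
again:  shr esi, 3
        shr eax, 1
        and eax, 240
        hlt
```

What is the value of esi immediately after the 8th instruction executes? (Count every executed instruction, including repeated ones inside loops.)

15

after mov esi, 38: esi=38
after mov eax, 23: eax=23
after and eax, 7: eax=23&7=7
after add esi, eax: esi=38+7=45
cmp esi, -2  (cmp 45,-2)
je again: not taken
after and esi, eax: esi=45&7=5
after add esi, 10: esi=5+10=15
After step 8: esi = 15.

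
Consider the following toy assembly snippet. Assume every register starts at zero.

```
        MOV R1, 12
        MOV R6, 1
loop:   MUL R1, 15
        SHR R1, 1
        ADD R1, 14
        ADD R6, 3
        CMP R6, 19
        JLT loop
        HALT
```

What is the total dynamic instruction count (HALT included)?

MOV R1, 12 → R1=12
MOV R6, 1 → R6=1
MUL R1, 15 → R1=12*15=180
SHR R1, 1 → R1=180>>1=90
ADD R1, 14 → R1=90+14=104
ADD R6, 3 → R6=1+3=4
CMP R6, 19  (cmp 4,19)
JLT loop: taken
MUL R1, 15 → R1=104*15=1560
SHR R1, 1 → R1=1560>>1=780
ADD R1, 14 → R1=780+14=794
ADD R6, 3 → R6=4+3=7
CMP R6, 19  (cmp 7,19)
JLT loop: taken
MUL R1, 15 → R1=794*15=11910
SHR R1, 1 → R1=11910>>1=5955
ADD R1, 14 → R1=5955+14=5969
ADD R6, 3 → R6=7+3=10
CMP R6, 19  (cmp 10,19)
JLT loop: taken
MUL R1, 15 → R1=5969*15=89535
SHR R1, 1 → R1=89535>>1=44767
ADD R1, 14 → R1=44767+14=44781
ADD R6, 3 → R6=10+3=13
CMP R6, 19  (cmp 13,19)
JLT loop: taken
MUL R1, 15 → R1=44781*15=671715
SHR R1, 1 → R1=671715>>1=335857
ADD R1, 14 → R1=335857+14=335871
ADD R6, 3 → R6=13+3=16
CMP R6, 19  (cmp 16,19)
JLT loop: taken
MUL R1, 15 → R1=335871*15=5038065
SHR R1, 1 → R1=5038065>>1=2519032
ADD R1, 14 → R1=2519032+14=2519046
ADD R6, 3 → R6=16+3=19
CMP R6, 19  (cmp 19,19)
JLT loop: not taken
halt.
Total executed instructions: 39.

39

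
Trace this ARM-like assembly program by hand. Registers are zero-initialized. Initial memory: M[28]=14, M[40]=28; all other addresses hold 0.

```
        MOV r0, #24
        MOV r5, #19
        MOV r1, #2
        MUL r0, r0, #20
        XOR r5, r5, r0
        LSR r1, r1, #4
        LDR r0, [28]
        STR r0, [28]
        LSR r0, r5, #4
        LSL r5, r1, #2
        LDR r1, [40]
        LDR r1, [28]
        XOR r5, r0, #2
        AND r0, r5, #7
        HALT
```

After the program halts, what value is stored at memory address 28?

14

after MOV r0, #24: r0=24
after MOV r5, #19: r5=19
after MOV r1, #2: r1=2
after MUL r0, r0, #20: r0=24*20=480
after XOR r5, r5, r0: r5=19^480=499
after LSR r1, r1, #4: r1=2>>4=0
after LDR r0, [28]: r0=M[28]=14
STR r0, [28] → M[28]=14
after LSR r0, r5, #4: r0=499>>4=31
after LSL r5, r1, #2: r5=0<<2=0
after LDR r1, [40]: r1=M[40]=28
after LDR r1, [28]: r1=M[28]=14
after XOR r5, r0, #2: r5=31^2=29
after AND r0, r5, #7: r0=29&7=5
halt.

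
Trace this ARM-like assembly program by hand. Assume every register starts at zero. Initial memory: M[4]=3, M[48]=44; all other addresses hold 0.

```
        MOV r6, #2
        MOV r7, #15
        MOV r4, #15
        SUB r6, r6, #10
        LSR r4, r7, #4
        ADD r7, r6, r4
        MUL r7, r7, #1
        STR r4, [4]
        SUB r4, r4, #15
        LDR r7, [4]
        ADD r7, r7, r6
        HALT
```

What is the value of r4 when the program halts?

-15

after MOV r6, #2: r6=2
after MOV r7, #15: r7=15
after MOV r4, #15: r4=15
after SUB r6, r6, #10: r6=2-10=-8
after LSR r4, r7, #4: r4=15>>4=0
after ADD r7, r6, r4: r7=(-8)+0=-8
after MUL r7, r7, #1: r7=(-8)*1=-8
STR r4, [4] → M[4]=0
after SUB r4, r4, #15: r4=0-15=-15
after LDR r7, [4]: r7=M[4]=0
after ADD r7, r7, r6: r7=0+(-8)=-8
halt.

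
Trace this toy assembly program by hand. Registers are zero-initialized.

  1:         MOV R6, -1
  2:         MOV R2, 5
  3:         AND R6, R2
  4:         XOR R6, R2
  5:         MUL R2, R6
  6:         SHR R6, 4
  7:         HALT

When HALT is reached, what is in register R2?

0

MOV R6, -1 → R6=-1
MOV R2, 5 → R2=5
AND R6, R2 → R6=(-1)&5=5
XOR R6, R2 → R6=5^5=0
MUL R2, R6 → R2=5*0=0
SHR R6, 4 → R6=0>>4=0
halt.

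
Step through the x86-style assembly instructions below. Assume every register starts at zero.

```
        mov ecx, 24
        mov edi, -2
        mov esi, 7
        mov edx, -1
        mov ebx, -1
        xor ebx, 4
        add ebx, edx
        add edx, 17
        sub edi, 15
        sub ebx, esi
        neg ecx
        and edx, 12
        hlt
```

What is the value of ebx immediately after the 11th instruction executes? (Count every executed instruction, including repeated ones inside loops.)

-13

mov ecx, 24 → ecx=24
mov edi, -2 → edi=-2
mov esi, 7 → esi=7
mov edx, -1 → edx=-1
mov ebx, -1 → ebx=-1
xor ebx, 4 → ebx=(-1)^4=-5
add ebx, edx → ebx=(-5)+(-1)=-6
add edx, 17 → edx=(-1)+17=16
sub edi, 15 → edi=(-2)-15=-17
sub ebx, esi → ebx=(-6)-7=-13
neg ecx → ecx=-(24)=-24
After step 11: ebx = -13.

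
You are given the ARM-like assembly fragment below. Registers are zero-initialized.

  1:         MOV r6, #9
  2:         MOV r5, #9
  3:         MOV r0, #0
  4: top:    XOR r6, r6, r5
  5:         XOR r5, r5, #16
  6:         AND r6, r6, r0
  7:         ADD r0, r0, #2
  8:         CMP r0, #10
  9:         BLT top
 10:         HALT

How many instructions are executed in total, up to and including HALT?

r6=9
r5=9
r0=0
r6=9^9=0
r5=9^16=25
r6=0&0=0
r0=0+2=2
CMP r0, #10  (cmp 2,10)
BLT top: taken
r6=0^25=25
r5=25^16=9
r6=25&2=0
r0=2+2=4
CMP r0, #10  (cmp 4,10)
BLT top: taken
r6=0^9=9
r5=9^16=25
r6=9&4=0
r0=4+2=6
CMP r0, #10  (cmp 6,10)
BLT top: taken
r6=0^25=25
r5=25^16=9
r6=25&6=0
r0=6+2=8
CMP r0, #10  (cmp 8,10)
BLT top: taken
r6=0^9=9
r5=9^16=25
r6=9&8=8
r0=8+2=10
CMP r0, #10  (cmp 10,10)
BLT top: not taken
halt.
Total executed instructions: 34.

34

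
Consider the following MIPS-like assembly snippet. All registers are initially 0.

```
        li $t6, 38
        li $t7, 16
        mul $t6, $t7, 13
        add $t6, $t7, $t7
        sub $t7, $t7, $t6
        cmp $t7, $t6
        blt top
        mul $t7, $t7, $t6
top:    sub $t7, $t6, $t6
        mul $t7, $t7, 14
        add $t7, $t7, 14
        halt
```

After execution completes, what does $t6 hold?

$t6=38
$t7=16
$t6=16*13=208
$t6=16+16=32
$t7=16-32=-16
cmp $t7, $t6  (cmp -16,32)
blt top: taken
$t7=32-32=0
$t7=0*14=0
$t7=0+14=14
halt.

32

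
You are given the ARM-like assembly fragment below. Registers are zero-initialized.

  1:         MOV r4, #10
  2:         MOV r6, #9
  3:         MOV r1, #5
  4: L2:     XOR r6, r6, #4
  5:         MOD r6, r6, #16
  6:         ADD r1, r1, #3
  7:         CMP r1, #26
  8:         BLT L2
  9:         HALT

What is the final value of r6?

r4=10
r6=9
r1=5
r6=9^4=13
r6=13%16=13
r1=5+3=8
CMP r1, #26  (cmp 8,26)
BLT L2: taken
r6=13^4=9
r6=9%16=9
r1=8+3=11
CMP r1, #26  (cmp 11,26)
BLT L2: taken
r6=9^4=13
r6=13%16=13
r1=11+3=14
CMP r1, #26  (cmp 14,26)
BLT L2: taken
r6=13^4=9
r6=9%16=9
r1=14+3=17
CMP r1, #26  (cmp 17,26)
BLT L2: taken
r6=9^4=13
r6=13%16=13
r1=17+3=20
CMP r1, #26  (cmp 20,26)
BLT L2: taken
r6=13^4=9
r6=9%16=9
r1=20+3=23
CMP r1, #26  (cmp 23,26)
BLT L2: taken
r6=9^4=13
r6=13%16=13
r1=23+3=26
CMP r1, #26  (cmp 26,26)
BLT L2: not taken
halt.

13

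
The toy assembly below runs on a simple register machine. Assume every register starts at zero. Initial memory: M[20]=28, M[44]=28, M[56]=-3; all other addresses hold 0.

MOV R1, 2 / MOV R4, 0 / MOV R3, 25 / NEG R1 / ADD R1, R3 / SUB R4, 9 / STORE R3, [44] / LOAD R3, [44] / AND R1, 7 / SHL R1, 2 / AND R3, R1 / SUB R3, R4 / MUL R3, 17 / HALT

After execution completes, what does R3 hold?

after MOV R1, 2: R1=2
after MOV R4, 0: R4=0
after MOV R3, 25: R3=25
after NEG R1: R1=-(2)=-2
after ADD R1, R3: R1=(-2)+25=23
after SUB R4, 9: R4=0-9=-9
STORE R3, [44] → M[44]=25
after LOAD R3, [44]: R3=M[44]=25
after AND R1, 7: R1=23&7=7
after SHL R1, 2: R1=7<<2=28
after AND R3, R1: R3=25&28=24
after SUB R3, R4: R3=24-(-9)=33
after MUL R3, 17: R3=33*17=561
halt.

561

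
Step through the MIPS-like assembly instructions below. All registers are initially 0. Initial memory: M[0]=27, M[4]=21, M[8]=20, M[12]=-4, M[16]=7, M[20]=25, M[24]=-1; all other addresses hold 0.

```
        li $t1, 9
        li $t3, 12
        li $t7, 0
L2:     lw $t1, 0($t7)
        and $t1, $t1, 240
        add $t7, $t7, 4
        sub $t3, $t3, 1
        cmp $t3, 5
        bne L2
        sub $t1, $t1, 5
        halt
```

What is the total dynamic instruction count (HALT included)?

47

li $t1, 9 → $t1=9
li $t3, 12 → $t3=12
li $t7, 0 → $t7=0
lw $t1, 0($t7) → $t1=M[0]=27
and $t1, $t1, 240 → $t1=27&240=16
add $t7, $t7, 4 → $t7=0+4=4
sub $t3, $t3, 1 → $t3=12-1=11
cmp $t3, 5  (cmp 11,5)
bne L2: taken
lw $t1, 0($t7) → $t1=M[4]=21
and $t1, $t1, 240 → $t1=21&240=16
add $t7, $t7, 4 → $t7=4+4=8
sub $t3, $t3, 1 → $t3=11-1=10
cmp $t3, 5  (cmp 10,5)
bne L2: taken
lw $t1, 0($t7) → $t1=M[8]=20
and $t1, $t1, 240 → $t1=20&240=16
add $t7, $t7, 4 → $t7=8+4=12
sub $t3, $t3, 1 → $t3=10-1=9
cmp $t3, 5  (cmp 9,5)
bne L2: taken
lw $t1, 0($t7) → $t1=M[12]=-4
and $t1, $t1, 240 → $t1=(-4)&240=240
add $t7, $t7, 4 → $t7=12+4=16
sub $t3, $t3, 1 → $t3=9-1=8
cmp $t3, 5  (cmp 8,5)
bne L2: taken
lw $t1, 0($t7) → $t1=M[16]=7
and $t1, $t1, 240 → $t1=7&240=0
add $t7, $t7, 4 → $t7=16+4=20
sub $t3, $t3, 1 → $t3=8-1=7
cmp $t3, 5  (cmp 7,5)
bne L2: taken
lw $t1, 0($t7) → $t1=M[20]=25
and $t1, $t1, 240 → $t1=25&240=16
add $t7, $t7, 4 → $t7=20+4=24
sub $t3, $t3, 1 → $t3=7-1=6
cmp $t3, 5  (cmp 6,5)
bne L2: taken
lw $t1, 0($t7) → $t1=M[24]=-1
and $t1, $t1, 240 → $t1=(-1)&240=240
add $t7, $t7, 4 → $t7=24+4=28
sub $t3, $t3, 1 → $t3=6-1=5
cmp $t3, 5  (cmp 5,5)
bne L2: not taken
sub $t1, $t1, 5 → $t1=240-5=235
halt.
Total executed instructions: 47.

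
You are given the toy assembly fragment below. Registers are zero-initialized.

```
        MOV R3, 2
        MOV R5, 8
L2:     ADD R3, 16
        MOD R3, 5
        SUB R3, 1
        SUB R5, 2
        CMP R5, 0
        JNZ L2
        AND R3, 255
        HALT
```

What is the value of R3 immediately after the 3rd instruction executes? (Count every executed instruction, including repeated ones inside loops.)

R3=2
R5=8
R3=2+16=18
After step 3: R3 = 18.

18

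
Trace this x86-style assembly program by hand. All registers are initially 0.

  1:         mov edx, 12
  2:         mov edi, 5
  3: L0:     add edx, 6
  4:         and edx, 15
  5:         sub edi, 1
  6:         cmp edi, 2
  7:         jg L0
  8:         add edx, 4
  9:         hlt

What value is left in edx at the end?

18

after mov edx, 12: edx=12
after mov edi, 5: edi=5
after add edx, 6: edx=12+6=18
after and edx, 15: edx=18&15=2
after sub edi, 1: edi=5-1=4
cmp edi, 2  (cmp 4,2)
jg L0: taken
after add edx, 6: edx=2+6=8
after and edx, 15: edx=8&15=8
after sub edi, 1: edi=4-1=3
cmp edi, 2  (cmp 3,2)
jg L0: taken
after add edx, 6: edx=8+6=14
after and edx, 15: edx=14&15=14
after sub edi, 1: edi=3-1=2
cmp edi, 2  (cmp 2,2)
jg L0: not taken
after add edx, 4: edx=14+4=18
halt.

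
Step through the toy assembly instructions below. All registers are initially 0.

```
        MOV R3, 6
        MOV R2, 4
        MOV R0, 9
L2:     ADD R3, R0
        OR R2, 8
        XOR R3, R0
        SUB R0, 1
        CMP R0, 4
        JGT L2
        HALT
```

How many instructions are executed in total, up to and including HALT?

after MOV R3, 6: R3=6
after MOV R2, 4: R2=4
after MOV R0, 9: R0=9
after ADD R3, R0: R3=6+9=15
after OR R2, 8: R2=4|8=12
after XOR R3, R0: R3=15^9=6
after SUB R0, 1: R0=9-1=8
CMP R0, 4  (cmp 8,4)
JGT L2: taken
after ADD R3, R0: R3=6+8=14
after OR R2, 8: R2=12|8=12
after XOR R3, R0: R3=14^8=6
after SUB R0, 1: R0=8-1=7
CMP R0, 4  (cmp 7,4)
JGT L2: taken
after ADD R3, R0: R3=6+7=13
after OR R2, 8: R2=12|8=12
after XOR R3, R0: R3=13^7=10
after SUB R0, 1: R0=7-1=6
CMP R0, 4  (cmp 6,4)
JGT L2: taken
after ADD R3, R0: R3=10+6=16
after OR R2, 8: R2=12|8=12
after XOR R3, R0: R3=16^6=22
after SUB R0, 1: R0=6-1=5
CMP R0, 4  (cmp 5,4)
JGT L2: taken
after ADD R3, R0: R3=22+5=27
after OR R2, 8: R2=12|8=12
after XOR R3, R0: R3=27^5=30
after SUB R0, 1: R0=5-1=4
CMP R0, 4  (cmp 4,4)
JGT L2: not taken
halt.
Total executed instructions: 34.

34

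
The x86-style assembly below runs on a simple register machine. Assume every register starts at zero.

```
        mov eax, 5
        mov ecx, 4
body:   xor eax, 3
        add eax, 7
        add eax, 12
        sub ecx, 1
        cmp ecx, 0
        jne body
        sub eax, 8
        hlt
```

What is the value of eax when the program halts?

77

mov eax, 5 → eax=5
mov ecx, 4 → ecx=4
xor eax, 3 → eax=5^3=6
add eax, 7 → eax=6+7=13
add eax, 12 → eax=13+12=25
sub ecx, 1 → ecx=4-1=3
cmp ecx, 0  (cmp 3,0)
jne body: taken
xor eax, 3 → eax=25^3=26
add eax, 7 → eax=26+7=33
add eax, 12 → eax=33+12=45
sub ecx, 1 → ecx=3-1=2
cmp ecx, 0  (cmp 2,0)
jne body: taken
xor eax, 3 → eax=45^3=46
add eax, 7 → eax=46+7=53
add eax, 12 → eax=53+12=65
sub ecx, 1 → ecx=2-1=1
cmp ecx, 0  (cmp 1,0)
jne body: taken
xor eax, 3 → eax=65^3=66
add eax, 7 → eax=66+7=73
add eax, 12 → eax=73+12=85
sub ecx, 1 → ecx=1-1=0
cmp ecx, 0  (cmp 0,0)
jne body: not taken
sub eax, 8 → eax=85-8=77
halt.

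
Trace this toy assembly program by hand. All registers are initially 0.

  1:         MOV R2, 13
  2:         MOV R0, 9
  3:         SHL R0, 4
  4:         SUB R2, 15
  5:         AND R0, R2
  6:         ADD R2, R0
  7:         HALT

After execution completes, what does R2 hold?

MOV R2, 13 → R2=13
MOV R0, 9 → R0=9
SHL R0, 4 → R0=9<<4=144
SUB R2, 15 → R2=13-15=-2
AND R0, R2 → R0=144&(-2)=144
ADD R2, R0 → R2=(-2)+144=142
halt.

142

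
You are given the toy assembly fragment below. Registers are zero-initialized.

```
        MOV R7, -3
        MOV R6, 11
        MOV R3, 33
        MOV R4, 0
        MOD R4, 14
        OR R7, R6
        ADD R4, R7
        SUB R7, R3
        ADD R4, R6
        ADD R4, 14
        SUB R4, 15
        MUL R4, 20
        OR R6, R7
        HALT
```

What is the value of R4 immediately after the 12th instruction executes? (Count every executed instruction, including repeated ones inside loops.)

180

R7=-3
R6=11
R3=33
R4=0
R4=0%14=0
R7=(-3)|11=-1
R4=0+(-1)=-1
R7=(-1)-33=-34
R4=(-1)+11=10
R4=10+14=24
R4=24-15=9
R4=9*20=180
After step 12: R4 = 180.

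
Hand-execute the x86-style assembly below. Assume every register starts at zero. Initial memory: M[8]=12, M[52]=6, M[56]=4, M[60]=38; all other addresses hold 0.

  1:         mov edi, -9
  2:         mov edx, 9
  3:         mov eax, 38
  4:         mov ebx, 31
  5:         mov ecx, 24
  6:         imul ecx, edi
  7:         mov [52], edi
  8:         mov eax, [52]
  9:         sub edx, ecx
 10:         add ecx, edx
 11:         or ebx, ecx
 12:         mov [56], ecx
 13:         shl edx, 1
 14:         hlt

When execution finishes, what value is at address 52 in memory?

-9

after mov edi, -9: edi=-9
after mov edx, 9: edx=9
after mov eax, 38: eax=38
after mov ebx, 31: ebx=31
after mov ecx, 24: ecx=24
after imul ecx, edi: ecx=24*(-9)=-216
mov [52], edi → M[52]=-9
after mov eax, [52]: eax=M[52]=-9
after sub edx, ecx: edx=9-(-216)=225
after add ecx, edx: ecx=(-216)+225=9
after or ebx, ecx: ebx=31|9=31
mov [56], ecx → M[56]=9
after shl edx, 1: edx=225<<1=450
halt.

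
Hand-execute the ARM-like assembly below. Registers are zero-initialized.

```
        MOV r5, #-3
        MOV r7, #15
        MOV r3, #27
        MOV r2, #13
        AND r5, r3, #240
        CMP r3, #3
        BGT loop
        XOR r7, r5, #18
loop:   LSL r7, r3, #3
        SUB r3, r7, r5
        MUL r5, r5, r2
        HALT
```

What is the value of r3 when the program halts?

200

after MOV r5, #-3: r5=-3
after MOV r7, #15: r7=15
after MOV r3, #27: r3=27
after MOV r2, #13: r2=13
after AND r5, r3, #240: r5=27&240=16
CMP r3, #3  (cmp 27,3)
BGT loop: taken
after LSL r7, r3, #3: r7=27<<3=216
after SUB r3, r7, r5: r3=216-16=200
after MUL r5, r5, r2: r5=16*13=208
halt.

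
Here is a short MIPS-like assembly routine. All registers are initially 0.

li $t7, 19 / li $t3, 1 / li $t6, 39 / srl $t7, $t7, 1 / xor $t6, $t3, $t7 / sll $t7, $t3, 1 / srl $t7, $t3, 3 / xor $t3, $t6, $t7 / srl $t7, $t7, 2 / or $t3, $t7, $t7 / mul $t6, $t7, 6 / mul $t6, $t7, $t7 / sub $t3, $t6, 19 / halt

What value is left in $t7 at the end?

0

li $t7, 19 → $t7=19
li $t3, 1 → $t3=1
li $t6, 39 → $t6=39
srl $t7, $t7, 1 → $t7=19>>1=9
xor $t6, $t3, $t7 → $t6=1^9=8
sll $t7, $t3, 1 → $t7=1<<1=2
srl $t7, $t3, 3 → $t7=1>>3=0
xor $t3, $t6, $t7 → $t3=8^0=8
srl $t7, $t7, 2 → $t7=0>>2=0
or $t3, $t7, $t7 → $t3=0|0=0
mul $t6, $t7, 6 → $t6=0*6=0
mul $t6, $t7, $t7 → $t6=0*0=0
sub $t3, $t6, 19 → $t3=0-19=-19
halt.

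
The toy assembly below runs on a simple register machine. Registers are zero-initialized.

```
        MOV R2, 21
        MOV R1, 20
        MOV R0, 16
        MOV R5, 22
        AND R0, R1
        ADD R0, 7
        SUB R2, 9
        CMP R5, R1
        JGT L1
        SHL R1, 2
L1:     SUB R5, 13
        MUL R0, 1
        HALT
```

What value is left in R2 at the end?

R2=21
R1=20
R0=16
R5=22
R0=16&20=16
R0=16+7=23
R2=21-9=12
CMP R5, R1  (cmp 22,20)
JGT L1: taken
R5=22-13=9
R0=23*1=23
halt.

12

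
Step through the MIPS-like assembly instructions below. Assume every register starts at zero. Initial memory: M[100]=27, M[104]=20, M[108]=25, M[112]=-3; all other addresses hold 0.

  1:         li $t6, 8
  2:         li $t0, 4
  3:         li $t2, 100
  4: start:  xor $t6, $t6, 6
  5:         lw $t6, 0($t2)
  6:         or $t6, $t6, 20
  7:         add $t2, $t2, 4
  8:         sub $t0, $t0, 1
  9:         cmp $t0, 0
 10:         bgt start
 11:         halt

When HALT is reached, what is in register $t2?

li $t6, 8 → $t6=8
li $t0, 4 → $t0=4
li $t2, 100 → $t2=100
xor $t6, $t6, 6 → $t6=8^6=14
lw $t6, 0($t2) → $t6=M[100]=27
or $t6, $t6, 20 → $t6=27|20=31
add $t2, $t2, 4 → $t2=100+4=104
sub $t0, $t0, 1 → $t0=4-1=3
cmp $t0, 0  (cmp 3,0)
bgt start: taken
xor $t6, $t6, 6 → $t6=31^6=25
lw $t6, 0($t2) → $t6=M[104]=20
or $t6, $t6, 20 → $t6=20|20=20
add $t2, $t2, 4 → $t2=104+4=108
sub $t0, $t0, 1 → $t0=3-1=2
cmp $t0, 0  (cmp 2,0)
bgt start: taken
xor $t6, $t6, 6 → $t6=20^6=18
lw $t6, 0($t2) → $t6=M[108]=25
or $t6, $t6, 20 → $t6=25|20=29
add $t2, $t2, 4 → $t2=108+4=112
sub $t0, $t0, 1 → $t0=2-1=1
cmp $t0, 0  (cmp 1,0)
bgt start: taken
xor $t6, $t6, 6 → $t6=29^6=27
lw $t6, 0($t2) → $t6=M[112]=-3
or $t6, $t6, 20 → $t6=(-3)|20=-3
add $t2, $t2, 4 → $t2=112+4=116
sub $t0, $t0, 1 → $t0=1-1=0
cmp $t0, 0  (cmp 0,0)
bgt start: not taken
halt.

116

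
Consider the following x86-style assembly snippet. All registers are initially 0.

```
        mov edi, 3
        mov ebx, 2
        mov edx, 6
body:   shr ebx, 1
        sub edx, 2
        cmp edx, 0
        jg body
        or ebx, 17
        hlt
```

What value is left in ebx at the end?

mov edi, 3 → edi=3
mov ebx, 2 → ebx=2
mov edx, 6 → edx=6
shr ebx, 1 → ebx=2>>1=1
sub edx, 2 → edx=6-2=4
cmp edx, 0  (cmp 4,0)
jg body: taken
shr ebx, 1 → ebx=1>>1=0
sub edx, 2 → edx=4-2=2
cmp edx, 0  (cmp 2,0)
jg body: taken
shr ebx, 1 → ebx=0>>1=0
sub edx, 2 → edx=2-2=0
cmp edx, 0  (cmp 0,0)
jg body: not taken
or ebx, 17 → ebx=0|17=17
halt.

17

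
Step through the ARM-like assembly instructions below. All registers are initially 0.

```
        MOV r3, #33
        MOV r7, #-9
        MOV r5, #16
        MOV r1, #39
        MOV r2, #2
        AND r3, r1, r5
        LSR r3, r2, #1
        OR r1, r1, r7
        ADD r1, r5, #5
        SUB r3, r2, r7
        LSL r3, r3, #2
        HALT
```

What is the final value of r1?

MOV r3, #33 → r3=33
MOV r7, #-9 → r7=-9
MOV r5, #16 → r5=16
MOV r1, #39 → r1=39
MOV r2, #2 → r2=2
AND r3, r1, r5 → r3=39&16=0
LSR r3, r2, #1 → r3=2>>1=1
OR r1, r1, r7 → r1=39|(-9)=-9
ADD r1, r5, #5 → r1=16+5=21
SUB r3, r2, r7 → r3=2-(-9)=11
LSL r3, r3, #2 → r3=11<<2=44
halt.

21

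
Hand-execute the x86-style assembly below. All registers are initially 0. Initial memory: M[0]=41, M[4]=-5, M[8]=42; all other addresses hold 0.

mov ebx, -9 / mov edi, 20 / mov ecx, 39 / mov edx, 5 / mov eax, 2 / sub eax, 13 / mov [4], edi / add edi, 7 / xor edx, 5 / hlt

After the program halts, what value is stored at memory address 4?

ebx=-9
edi=20
ecx=39
edx=5
eax=2
eax=2-13=-11
mov [4], edi → M[4]=20
edi=20+7=27
edx=5^5=0
halt.

20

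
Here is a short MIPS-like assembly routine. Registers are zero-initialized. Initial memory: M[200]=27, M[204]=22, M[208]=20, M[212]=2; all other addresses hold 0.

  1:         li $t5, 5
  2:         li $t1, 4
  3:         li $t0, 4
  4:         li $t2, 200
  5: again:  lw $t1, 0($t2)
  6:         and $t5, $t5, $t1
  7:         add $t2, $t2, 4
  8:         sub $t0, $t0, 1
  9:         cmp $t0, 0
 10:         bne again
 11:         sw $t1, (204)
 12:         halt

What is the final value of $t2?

$t5=5
$t1=4
$t0=4
$t2=200
$t1=M[200]=27
$t5=5&27=1
$t2=200+4=204
$t0=4-1=3
cmp $t0, 0  (cmp 3,0)
bne again: taken
$t1=M[204]=22
$t5=1&22=0
$t2=204+4=208
$t0=3-1=2
cmp $t0, 0  (cmp 2,0)
bne again: taken
$t1=M[208]=20
$t5=0&20=0
$t2=208+4=212
$t0=2-1=1
cmp $t0, 0  (cmp 1,0)
bne again: taken
$t1=M[212]=2
$t5=0&2=0
$t2=212+4=216
$t0=1-1=0
cmp $t0, 0  (cmp 0,0)
bne again: not taken
sw $t1, (204) → M[204]=2
halt.

216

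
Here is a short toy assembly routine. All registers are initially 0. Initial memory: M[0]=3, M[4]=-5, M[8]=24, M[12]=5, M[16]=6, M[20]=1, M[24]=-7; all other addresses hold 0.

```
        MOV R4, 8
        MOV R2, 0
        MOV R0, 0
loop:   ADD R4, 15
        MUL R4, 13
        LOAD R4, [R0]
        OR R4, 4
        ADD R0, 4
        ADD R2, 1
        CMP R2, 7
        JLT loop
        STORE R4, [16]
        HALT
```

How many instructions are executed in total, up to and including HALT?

R4=8
R2=0
R0=0
R4=8+15=23
R4=23*13=299
R4=M[0]=3
R4=3|4=7
R0=0+4=4
R2=0+1=1
CMP R2, 7  (cmp 1,7)
JLT loop: taken
R4=7+15=22
R4=22*13=286
R4=M[4]=-5
R4=(-5)|4=-1
R0=4+4=8
R2=1+1=2
CMP R2, 7  (cmp 2,7)
JLT loop: taken
R4=(-1)+15=14
R4=14*13=182
R4=M[8]=24
R4=24|4=28
R0=8+4=12
R2=2+1=3
CMP R2, 7  (cmp 3,7)
JLT loop: taken
R4=28+15=43
R4=43*13=559
R4=M[12]=5
R4=5|4=5
R0=12+4=16
R2=3+1=4
CMP R2, 7  (cmp 4,7)
JLT loop: taken
R4=5+15=20
R4=20*13=260
R4=M[16]=6
R4=6|4=6
R0=16+4=20
R2=4+1=5
CMP R2, 7  (cmp 5,7)
JLT loop: taken
R4=6+15=21
R4=21*13=273
R4=M[20]=1
R4=1|4=5
R0=20+4=24
R2=5+1=6
CMP R2, 7  (cmp 6,7)
JLT loop: taken
R4=5+15=20
R4=20*13=260
R4=M[24]=-7
R4=(-7)|4=-3
R0=24+4=28
R2=6+1=7
CMP R2, 7  (cmp 7,7)
JLT loop: not taken
STORE R4, [16] → M[16]=-3
halt.
Total executed instructions: 61.

61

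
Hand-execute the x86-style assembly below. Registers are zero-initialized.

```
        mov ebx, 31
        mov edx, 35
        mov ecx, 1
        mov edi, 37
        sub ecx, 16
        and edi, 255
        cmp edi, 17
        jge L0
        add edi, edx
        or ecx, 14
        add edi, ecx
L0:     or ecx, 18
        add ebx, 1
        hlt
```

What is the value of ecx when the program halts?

ebx=31
edx=35
ecx=1
edi=37
ecx=1-16=-15
edi=37&255=37
cmp edi, 17  (cmp 37,17)
jge L0: taken
ecx=(-15)|18=-13
ebx=31+1=32
halt.

-13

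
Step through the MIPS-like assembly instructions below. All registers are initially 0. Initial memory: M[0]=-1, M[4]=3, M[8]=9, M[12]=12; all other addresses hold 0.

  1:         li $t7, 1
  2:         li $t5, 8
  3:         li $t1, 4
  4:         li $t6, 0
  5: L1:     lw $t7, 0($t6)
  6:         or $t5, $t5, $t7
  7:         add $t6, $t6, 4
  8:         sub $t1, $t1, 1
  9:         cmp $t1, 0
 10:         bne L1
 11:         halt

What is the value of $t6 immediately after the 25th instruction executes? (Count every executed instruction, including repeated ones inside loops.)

16

after li $t7, 1: $t7=1
after li $t5, 8: $t5=8
after li $t1, 4: $t1=4
after li $t6, 0: $t6=0
after lw $t7, 0($t6): $t7=M[0]=-1
after or $t5, $t5, $t7: $t5=8|(-1)=-1
after add $t6, $t6, 4: $t6=0+4=4
after sub $t1, $t1, 1: $t1=4-1=3
cmp $t1, 0  (cmp 3,0)
bne L1: taken
after lw $t7, 0($t6): $t7=M[4]=3
after or $t5, $t5, $t7: $t5=(-1)|3=-1
after add $t6, $t6, 4: $t6=4+4=8
after sub $t1, $t1, 1: $t1=3-1=2
cmp $t1, 0  (cmp 2,0)
bne L1: taken
after lw $t7, 0($t6): $t7=M[8]=9
after or $t5, $t5, $t7: $t5=(-1)|9=-1
after add $t6, $t6, 4: $t6=8+4=12
after sub $t1, $t1, 1: $t1=2-1=1
cmp $t1, 0  (cmp 1,0)
bne L1: taken
after lw $t7, 0($t6): $t7=M[12]=12
after or $t5, $t5, $t7: $t5=(-1)|12=-1
after add $t6, $t6, 4: $t6=12+4=16
After step 25: $t6 = 16.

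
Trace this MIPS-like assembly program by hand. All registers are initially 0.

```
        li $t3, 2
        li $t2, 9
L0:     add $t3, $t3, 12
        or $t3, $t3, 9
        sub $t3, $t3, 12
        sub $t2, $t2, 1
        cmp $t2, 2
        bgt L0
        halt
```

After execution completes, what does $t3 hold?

li $t3, 2 → $t3=2
li $t2, 9 → $t2=9
add $t3, $t3, 12 → $t3=2+12=14
or $t3, $t3, 9 → $t3=14|9=15
sub $t3, $t3, 12 → $t3=15-12=3
sub $t2, $t2, 1 → $t2=9-1=8
cmp $t2, 2  (cmp 8,2)
bgt L0: taken
add $t3, $t3, 12 → $t3=3+12=15
or $t3, $t3, 9 → $t3=15|9=15
sub $t3, $t3, 12 → $t3=15-12=3
sub $t2, $t2, 1 → $t2=8-1=7
cmp $t2, 2  (cmp 7,2)
bgt L0: taken
add $t3, $t3, 12 → $t3=3+12=15
or $t3, $t3, 9 → $t3=15|9=15
sub $t3, $t3, 12 → $t3=15-12=3
sub $t2, $t2, 1 → $t2=7-1=6
cmp $t2, 2  (cmp 6,2)
bgt L0: taken
add $t3, $t3, 12 → $t3=3+12=15
or $t3, $t3, 9 → $t3=15|9=15
sub $t3, $t3, 12 → $t3=15-12=3
sub $t2, $t2, 1 → $t2=6-1=5
cmp $t2, 2  (cmp 5,2)
bgt L0: taken
add $t3, $t3, 12 → $t3=3+12=15
or $t3, $t3, 9 → $t3=15|9=15
sub $t3, $t3, 12 → $t3=15-12=3
sub $t2, $t2, 1 → $t2=5-1=4
cmp $t2, 2  (cmp 4,2)
bgt L0: taken
add $t3, $t3, 12 → $t3=3+12=15
or $t3, $t3, 9 → $t3=15|9=15
sub $t3, $t3, 12 → $t3=15-12=3
sub $t2, $t2, 1 → $t2=4-1=3
cmp $t2, 2  (cmp 3,2)
bgt L0: taken
add $t3, $t3, 12 → $t3=3+12=15
or $t3, $t3, 9 → $t3=15|9=15
sub $t3, $t3, 12 → $t3=15-12=3
sub $t2, $t2, 1 → $t2=3-1=2
cmp $t2, 2  (cmp 2,2)
bgt L0: not taken
halt.

3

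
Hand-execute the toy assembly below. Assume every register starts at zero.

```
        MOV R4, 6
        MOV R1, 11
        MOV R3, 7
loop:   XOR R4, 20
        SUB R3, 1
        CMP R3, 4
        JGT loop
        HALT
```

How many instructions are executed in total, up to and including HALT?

R4=6
R1=11
R3=7
R4=6^20=18
R3=7-1=6
CMP R3, 4  (cmp 6,4)
JGT loop: taken
R4=18^20=6
R3=6-1=5
CMP R3, 4  (cmp 5,4)
JGT loop: taken
R4=6^20=18
R3=5-1=4
CMP R3, 4  (cmp 4,4)
JGT loop: not taken
halt.
Total executed instructions: 16.

16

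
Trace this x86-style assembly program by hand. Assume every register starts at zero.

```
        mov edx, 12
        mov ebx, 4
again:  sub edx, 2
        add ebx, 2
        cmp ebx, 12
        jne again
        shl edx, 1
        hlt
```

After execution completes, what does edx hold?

8

edx=12
ebx=4
edx=12-2=10
ebx=4+2=6
cmp ebx, 12  (cmp 6,12)
jne again: taken
edx=10-2=8
ebx=6+2=8
cmp ebx, 12  (cmp 8,12)
jne again: taken
edx=8-2=6
ebx=8+2=10
cmp ebx, 12  (cmp 10,12)
jne again: taken
edx=6-2=4
ebx=10+2=12
cmp ebx, 12  (cmp 12,12)
jne again: not taken
edx=4<<1=8
halt.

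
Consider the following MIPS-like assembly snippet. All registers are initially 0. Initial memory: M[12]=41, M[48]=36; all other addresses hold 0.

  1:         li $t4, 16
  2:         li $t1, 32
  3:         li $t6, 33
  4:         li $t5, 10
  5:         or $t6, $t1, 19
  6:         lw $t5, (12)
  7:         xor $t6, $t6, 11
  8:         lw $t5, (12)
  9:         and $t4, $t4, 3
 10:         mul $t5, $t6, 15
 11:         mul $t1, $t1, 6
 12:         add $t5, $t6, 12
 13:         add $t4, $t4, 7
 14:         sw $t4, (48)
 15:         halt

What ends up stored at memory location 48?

7

$t4=16
$t1=32
$t6=33
$t5=10
$t6=32|19=51
$t5=M[12]=41
$t6=51^11=56
$t5=M[12]=41
$t4=16&3=0
$t5=56*15=840
$t1=32*6=192
$t5=56+12=68
$t4=0+7=7
sw $t4, (48) → M[48]=7
halt.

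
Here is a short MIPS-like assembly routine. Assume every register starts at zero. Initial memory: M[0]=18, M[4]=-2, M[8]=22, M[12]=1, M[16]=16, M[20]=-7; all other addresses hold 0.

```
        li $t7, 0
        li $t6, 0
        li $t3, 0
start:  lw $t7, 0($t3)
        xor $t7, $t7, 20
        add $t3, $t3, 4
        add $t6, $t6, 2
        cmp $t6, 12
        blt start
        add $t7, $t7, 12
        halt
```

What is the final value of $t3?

li $t7, 0 → $t7=0
li $t6, 0 → $t6=0
li $t3, 0 → $t3=0
lw $t7, 0($t3) → $t7=M[0]=18
xor $t7, $t7, 20 → $t7=18^20=6
add $t3, $t3, 4 → $t3=0+4=4
add $t6, $t6, 2 → $t6=0+2=2
cmp $t6, 12  (cmp 2,12)
blt start: taken
lw $t7, 0($t3) → $t7=M[4]=-2
xor $t7, $t7, 20 → $t7=(-2)^20=-22
add $t3, $t3, 4 → $t3=4+4=8
add $t6, $t6, 2 → $t6=2+2=4
cmp $t6, 12  (cmp 4,12)
blt start: taken
lw $t7, 0($t3) → $t7=M[8]=22
xor $t7, $t7, 20 → $t7=22^20=2
add $t3, $t3, 4 → $t3=8+4=12
add $t6, $t6, 2 → $t6=4+2=6
cmp $t6, 12  (cmp 6,12)
blt start: taken
lw $t7, 0($t3) → $t7=M[12]=1
xor $t7, $t7, 20 → $t7=1^20=21
add $t3, $t3, 4 → $t3=12+4=16
add $t6, $t6, 2 → $t6=6+2=8
cmp $t6, 12  (cmp 8,12)
blt start: taken
lw $t7, 0($t3) → $t7=M[16]=16
xor $t7, $t7, 20 → $t7=16^20=4
add $t3, $t3, 4 → $t3=16+4=20
add $t6, $t6, 2 → $t6=8+2=10
cmp $t6, 12  (cmp 10,12)
blt start: taken
lw $t7, 0($t3) → $t7=M[20]=-7
xor $t7, $t7, 20 → $t7=(-7)^20=-19
add $t3, $t3, 4 → $t3=20+4=24
add $t6, $t6, 2 → $t6=10+2=12
cmp $t6, 12  (cmp 12,12)
blt start: not taken
add $t7, $t7, 12 → $t7=(-19)+12=-7
halt.

24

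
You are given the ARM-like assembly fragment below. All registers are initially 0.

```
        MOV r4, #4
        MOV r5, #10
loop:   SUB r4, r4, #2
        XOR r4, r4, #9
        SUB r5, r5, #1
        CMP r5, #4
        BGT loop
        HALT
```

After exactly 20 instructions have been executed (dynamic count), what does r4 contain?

-4

r4=4
r5=10
r4=4-2=2
r4=2^9=11
r5=10-1=9
CMP r5, #4  (cmp 9,4)
BGT loop: taken
r4=11-2=9
r4=9^9=0
r5=9-1=8
CMP r5, #4  (cmp 8,4)
BGT loop: taken
r4=0-2=-2
r4=(-2)^9=-9
r5=8-1=7
CMP r5, #4  (cmp 7,4)
BGT loop: taken
r4=(-9)-2=-11
r4=(-11)^9=-4
r5=7-1=6
After step 20: r4 = -4.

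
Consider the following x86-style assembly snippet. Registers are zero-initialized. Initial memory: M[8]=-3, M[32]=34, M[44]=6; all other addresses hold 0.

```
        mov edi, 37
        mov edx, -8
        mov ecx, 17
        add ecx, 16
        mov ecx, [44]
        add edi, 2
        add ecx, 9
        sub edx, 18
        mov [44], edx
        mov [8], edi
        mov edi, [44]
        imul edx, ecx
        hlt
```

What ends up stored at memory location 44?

-26

edi=37
edx=-8
ecx=17
ecx=17+16=33
ecx=M[44]=6
edi=37+2=39
ecx=6+9=15
edx=(-8)-18=-26
mov [44], edx → M[44]=-26
mov [8], edi → M[8]=39
edi=M[44]=-26
edx=(-26)*15=-390
halt.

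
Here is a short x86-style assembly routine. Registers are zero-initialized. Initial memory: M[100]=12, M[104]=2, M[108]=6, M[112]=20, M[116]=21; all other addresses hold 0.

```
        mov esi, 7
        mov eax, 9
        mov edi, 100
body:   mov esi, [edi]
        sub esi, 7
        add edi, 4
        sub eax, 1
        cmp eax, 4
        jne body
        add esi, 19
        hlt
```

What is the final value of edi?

120

esi=7
eax=9
edi=100
esi=M[100]=12
esi=12-7=5
edi=100+4=104
eax=9-1=8
cmp eax, 4  (cmp 8,4)
jne body: taken
esi=M[104]=2
esi=2-7=-5
edi=104+4=108
eax=8-1=7
cmp eax, 4  (cmp 7,4)
jne body: taken
esi=M[108]=6
esi=6-7=-1
edi=108+4=112
eax=7-1=6
cmp eax, 4  (cmp 6,4)
jne body: taken
esi=M[112]=20
esi=20-7=13
edi=112+4=116
eax=6-1=5
cmp eax, 4  (cmp 5,4)
jne body: taken
esi=M[116]=21
esi=21-7=14
edi=116+4=120
eax=5-1=4
cmp eax, 4  (cmp 4,4)
jne body: not taken
esi=14+19=33
halt.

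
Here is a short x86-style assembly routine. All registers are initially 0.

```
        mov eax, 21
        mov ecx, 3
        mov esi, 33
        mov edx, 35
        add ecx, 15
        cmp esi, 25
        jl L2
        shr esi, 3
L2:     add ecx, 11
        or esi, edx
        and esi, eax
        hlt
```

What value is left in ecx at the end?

after mov eax, 21: eax=21
after mov ecx, 3: ecx=3
after mov esi, 33: esi=33
after mov edx, 35: edx=35
after add ecx, 15: ecx=3+15=18
cmp esi, 25  (cmp 33,25)
jl L2: not taken
after shr esi, 3: esi=33>>3=4
after add ecx, 11: ecx=18+11=29
after or esi, edx: esi=4|35=39
after and esi, eax: esi=39&21=5
halt.

29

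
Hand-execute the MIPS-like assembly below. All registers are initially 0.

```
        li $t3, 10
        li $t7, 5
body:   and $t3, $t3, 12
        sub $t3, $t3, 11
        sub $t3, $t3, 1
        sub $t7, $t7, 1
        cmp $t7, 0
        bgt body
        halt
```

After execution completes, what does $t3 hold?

$t3=10
$t7=5
$t3=10&12=8
$t3=8-11=-3
$t3=(-3)-1=-4
$t7=5-1=4
cmp $t7, 0  (cmp 4,0)
bgt body: taken
$t3=(-4)&12=12
$t3=12-11=1
$t3=1-1=0
$t7=4-1=3
cmp $t7, 0  (cmp 3,0)
bgt body: taken
$t3=0&12=0
$t3=0-11=-11
$t3=(-11)-1=-12
$t7=3-1=2
cmp $t7, 0  (cmp 2,0)
bgt body: taken
$t3=(-12)&12=4
$t3=4-11=-7
$t3=(-7)-1=-8
$t7=2-1=1
cmp $t7, 0  (cmp 1,0)
bgt body: taken
$t3=(-8)&12=8
$t3=8-11=-3
$t3=(-3)-1=-4
$t7=1-1=0
cmp $t7, 0  (cmp 0,0)
bgt body: not taken
halt.

-4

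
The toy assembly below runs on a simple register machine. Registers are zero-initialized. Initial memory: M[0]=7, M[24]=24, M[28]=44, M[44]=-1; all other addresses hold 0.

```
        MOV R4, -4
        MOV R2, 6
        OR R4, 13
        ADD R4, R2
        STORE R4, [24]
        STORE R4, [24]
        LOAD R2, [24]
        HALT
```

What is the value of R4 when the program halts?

3

after MOV R4, -4: R4=-4
after MOV R2, 6: R2=6
after OR R4, 13: R4=(-4)|13=-3
after ADD R4, R2: R4=(-3)+6=3
STORE R4, [24] → M[24]=3
STORE R4, [24] → M[24]=3
after LOAD R2, [24]: R2=M[24]=3
halt.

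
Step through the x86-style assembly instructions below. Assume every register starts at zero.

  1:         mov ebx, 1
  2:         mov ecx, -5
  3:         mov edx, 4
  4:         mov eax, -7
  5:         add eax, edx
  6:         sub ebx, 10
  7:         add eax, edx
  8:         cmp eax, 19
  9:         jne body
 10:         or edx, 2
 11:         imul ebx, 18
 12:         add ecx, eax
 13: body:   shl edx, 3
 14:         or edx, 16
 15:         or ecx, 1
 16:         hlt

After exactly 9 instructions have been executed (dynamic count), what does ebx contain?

mov ebx, 1 → ebx=1
mov ecx, -5 → ecx=-5
mov edx, 4 → edx=4
mov eax, -7 → eax=-7
add eax, edx → eax=(-7)+4=-3
sub ebx, 10 → ebx=1-10=-9
add eax, edx → eax=(-3)+4=1
cmp eax, 19  (cmp 1,19)
jne body: taken
After step 9: ebx = -9.

-9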